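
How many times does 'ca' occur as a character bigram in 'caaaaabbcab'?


Scanning 'caaaaabbcab' for bigram 'ca':
  Position 0: 'ca' -> MATCH
  Position 1: 'aa' -> no
  Position 2: 'aa' -> no
  Position 3: 'aa' -> no
  Position 4: 'aa' -> no
  Position 5: 'ab' -> no
  Position 6: 'bb' -> no
  Position 7: 'bc' -> no
  Position 8: 'ca' -> MATCH
  Position 9: 'ab' -> no
Total matches: 2

2


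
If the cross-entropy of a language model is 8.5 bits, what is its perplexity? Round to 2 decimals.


Perplexity formula: PP = 2^H
H = 8.5
PP = 2^8.5
Decompose: 2^8.5 = 2^8 * 2^0.5 = 2^8 * sqrt(2)
2^8 = 256, sqrt(2) ~ 1.4142136
PP ~ 256 * 1.4142136 = 362.0386816
Rounded to 2 decimals: 362.04

362.04


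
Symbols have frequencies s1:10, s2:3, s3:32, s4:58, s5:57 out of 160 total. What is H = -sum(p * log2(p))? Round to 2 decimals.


Computing entropy H = -sum(p_i * log2(p_i)):
  s1: p = 10/160 = 0.0625, -p*log2(p) = 0.2500
  s2: p = 3/160 = 0.0187, -p*log2(p) = 0.1076
  s3: p = 32/160 = 0.2000, -p*log2(p) = 0.4644
  s4: p = 58/160 = 0.3625, -p*log2(p) = 0.5307
  s5: p = 57/160 = 0.3563, -p*log2(p) = 0.5305
H = sum of terms = 1.8832
Rounded to 2 decimals: 1.88

1.88


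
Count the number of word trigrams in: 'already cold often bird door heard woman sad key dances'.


Word trigrams from [10] words:
  Trigram 1: (already cold often)
  Trigram 2: (cold often bird)
  Trigram 3: (often bird door)
  Trigram 4: (bird door heard)
  Trigram 5: (door heard woman)
  Trigram 6: (heard woman sad)
  Trigram 7: (woman sad key)
  Trigram 8: (sad key dances)
Total word trigrams: 10 - 2 = 8

8


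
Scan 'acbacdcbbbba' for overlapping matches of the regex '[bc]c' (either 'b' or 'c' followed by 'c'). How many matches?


Pattern: [bc]c means either 'b' or 'c' followed by 'c'.
Scanning 'acbacdcbbbba' position-by-position:
  Pos 0: window 'ac' -> no
  Pos 1: window 'cb' -> no
  Pos 2: window 'ba' -> no
  Pos 3: window 'ac' -> no
  Pos 4: window 'cd' -> no
  Pos 5: window 'dc' -> no
  Pos 6: window 'cb' -> no
  Pos 7: window 'bb' -> no
  Pos 8: window 'bb' -> no
  Pos 9: window 'bb' -> no
  Pos 10: window 'ba' -> no
  Pos 11: window 'a' -> no
Total matches: 0

0


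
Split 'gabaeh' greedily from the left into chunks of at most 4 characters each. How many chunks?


'gabaeh' has 6 characters.
Chunking with max size 4:
  Chunk 1: 'gaba' (positions 0-3)
  Chunk 2: 'eh' (positions 4-5)
Total chunks: ceil(6 / 4) = 2

2


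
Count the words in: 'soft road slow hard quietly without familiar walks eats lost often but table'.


Counting words by splitting on spaces:
  Word 1: 'soft'
  Word 2: 'road'
  Word 3: 'slow'
  Word 4: 'hard'
  Word 5: 'quietly'
  Word 6: 'without'
  Word 7: 'familiar'
  Word 8: 'walks'
  Word 9: 'eats'
  Word 10: 'lost'
  Word 11: 'often'
  Word 12: 'but'
  Word 13: 'table'
Total words: 13

13


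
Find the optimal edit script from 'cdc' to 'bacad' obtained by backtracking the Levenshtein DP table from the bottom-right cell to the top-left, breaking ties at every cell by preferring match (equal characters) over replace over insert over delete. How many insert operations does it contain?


Edit distance = 4. Backtracking from cell (3, 5) with preference match > replace > insert > delete,
then listing the resulting alignment 'cdc' -> 'bacad' left to right:
  Step 1: insert 'b' [insertion #1]
  Step 2: insert 'a' [insertion #2]
  Step 3: keep 'c'
  Step 4: replace d->a
  Step 5: replace c->d
Total insertions: 2

2


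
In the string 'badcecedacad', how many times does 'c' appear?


Scanning 'badcecedacad' for 'c':
  Position 3: 'c' -> MATCH (count: 1)
  Position 5: 'c' -> MATCH (count: 2)
  Position 9: 'c' -> MATCH (count: 3)
Total occurrences of 'c': 3

3


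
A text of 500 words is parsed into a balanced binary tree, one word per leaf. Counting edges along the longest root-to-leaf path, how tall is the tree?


In a balanced binary tree with n leaves the deepest leaf is ceil(log2(n)) edges below the root.
log2(500) = 8.9658
ceil(8.9658) = 9
height (edges) = 9

9


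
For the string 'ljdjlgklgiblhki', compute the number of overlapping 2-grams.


String 'ljdjlgklgiblhki' has length L = 15.
Number of overlapping n-grams = L - n + 1
Substituting: 15 - 2 + 1 = 14

14


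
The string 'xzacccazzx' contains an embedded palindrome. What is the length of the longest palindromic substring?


Scanning 'xzacccazzx' for palindromic substrings.
Substring at positions 1-7: 'zacccaz'.
Check: reverse('zacccaz') = 'zacccaz' -> palindrome confirmed.
Neighbouring characters ('x' / 'z') break symmetry, so it cannot extend further.
No longer palindromic substring exists; longest length = 7

7


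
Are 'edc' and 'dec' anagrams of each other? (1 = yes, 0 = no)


Sort characters of 'edc': 'cde'
Sort characters of 'dec': 'cde'
Sorted forms match -> they ARE anagrams
Result: 1

1


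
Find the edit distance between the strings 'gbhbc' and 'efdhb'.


Building DP table for s1='gbhbc' (len 5) and s2='efdhb' (len 5):
       e  f  d  h  b
    0  1  2  3  4  5
  g 1  1  2  3  4  5
  b 2  2  2  3  4  4
  h 3  3  3  3  3  4
  b 4  4  4  4  4  3
  c 5  5  5  5  5  4
Edit distance = dp[5][5] = 4

4


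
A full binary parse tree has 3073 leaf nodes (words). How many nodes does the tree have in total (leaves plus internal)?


Leaf nodes (terminals): 3073
Internal nodes = n - 1 = 3073 - 1 = 3072
Total = leaves + internal = 3073 + 3072 = 6145

6145


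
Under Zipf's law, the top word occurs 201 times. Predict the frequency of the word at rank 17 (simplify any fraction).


Zipf's law: freq(rank) = f1 / rank
f1 = 201, rank = 17
freq = 201 / 17
GCD(201, 17) = 1
Simplified: 201/17

201/17


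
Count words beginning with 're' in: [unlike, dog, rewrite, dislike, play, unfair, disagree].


Checking each word for prefix 're':
  'unlike' -> no (count: 0)
  'dog' -> no (count: 0)
  'rewrite' -> YES, starts with 're' (count: 1)
  'dislike' -> no (count: 1)
  'play' -> no (count: 1)
  'unfair' -> no (count: 1)
  'disagree' -> no (count: 1)
Total with prefix 're': 1

1


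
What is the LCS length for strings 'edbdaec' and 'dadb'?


DP table for LCS of 'edbdaec' and 'dadb':
       d  a  d  b
    0  0  0  0  0
  e 0  0  0  0  0
  d 0  1  1  1  1
  b 0  1  1  1  2
  d 0  1  1  2  2
  a 0  1  2  2  2
  e 0  1  2  2  2
  c 0  1  2  2  2
LCS: 'db'
LCS length = 2

2


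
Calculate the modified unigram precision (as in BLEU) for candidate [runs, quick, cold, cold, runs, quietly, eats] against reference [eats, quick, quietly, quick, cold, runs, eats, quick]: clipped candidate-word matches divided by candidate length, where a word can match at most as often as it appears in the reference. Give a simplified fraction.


Reference word counts: {'cold': 1, 'eats': 2, 'quick': 3, 'quietly': 1, 'runs': 1}
Checking each candidate word (with clipping):
  'runs' -> in reference (ref count 1, used 1/1) -> match (matches: 1)
  'quick' -> in reference (ref count 3, used 1/3) -> match (matches: 2)
  'cold' -> in reference (ref count 1, used 1/1) -> match (matches: 3)
  'cold' -> ref count 1 already used up (1/1) -> clipped, no match (matches: 3)
  'runs' -> ref count 1 already used up (1/1) -> clipped, no match (matches: 3)
  'quietly' -> in reference (ref count 1, used 1/1) -> match (matches: 4)
  'eats' -> in reference (ref count 2, used 1/2) -> match (matches: 5)
Clipped matches: 5, Candidate length: 7
Precision = 5/7

5/7


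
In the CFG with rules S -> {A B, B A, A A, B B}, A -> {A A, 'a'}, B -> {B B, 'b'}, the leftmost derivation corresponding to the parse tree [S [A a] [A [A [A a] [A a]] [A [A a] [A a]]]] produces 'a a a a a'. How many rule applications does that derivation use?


Every bracketed nonterminal node [X ...] in the tree is produced by exactly one rule application.
Reading the tree off as a leftmost derivation:
  Step 1: S  =>  A A   (applied S -> A A)
  Step 2: A A  =>  a A   (applied A -> a)
  Step 3: a A  =>  a A A   (applied A -> A A)
  Step 4: a A A  =>  a A A A   (applied A -> A A)
  Step 5: a A A A  =>  a a A A   (applied A -> a)
  Step 6: a a A A  =>  a a a A   (applied A -> a)
  Step 7: a a a A  =>  a a a A A   (applied A -> A A)
  Step 8: a a a A A  =>  a a a a A   (applied A -> a)
  Step 9: a a a a A  =>  a a a a a   (applied A -> a)
Final yield: a a a a a
Total rewrite steps: 9

9


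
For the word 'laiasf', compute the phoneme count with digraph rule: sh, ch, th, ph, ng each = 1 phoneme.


Parsing 'laiasf' greedily, digraphs first:
  'l' -> consonant phoneme (phonemes so far: 1)
  'a' -> vowel phoneme (phonemes so far: 2)
  'i' -> vowel phoneme (phonemes so far: 3)
  'a' -> vowel phoneme (phonemes so far: 4)
  's' -> consonant phoneme (phonemes so far: 5)
  'f' -> consonant phoneme (phonemes so far: 6)
Total phonemes: 6

6


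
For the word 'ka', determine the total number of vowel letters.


Scanning each character of 'ka':
  Position 1: 'k' -> consonant (running count: 0)
  Position 2: 'a' -> vowel (running count: 1)
Total vowels: 1

1


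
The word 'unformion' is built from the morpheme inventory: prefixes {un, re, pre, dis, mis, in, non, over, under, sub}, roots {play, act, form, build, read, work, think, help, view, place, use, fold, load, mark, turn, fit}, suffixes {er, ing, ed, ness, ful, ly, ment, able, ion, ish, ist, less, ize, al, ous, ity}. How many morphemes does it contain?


Segmenting 'unformion' against the inventory:
  'un' -> prefix (morpheme 1)
  'form' -> root (morpheme 2)
  'ion' -> suffix (morpheme 3)
Total morphemes: 3

3


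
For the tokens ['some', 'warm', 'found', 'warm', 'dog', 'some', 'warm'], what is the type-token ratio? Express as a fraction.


Tokens: 7
Unique types: ('dog', 'found', 'some', 'warm') = 4
TTR = 4/7
Already in lowest terms.

4/7


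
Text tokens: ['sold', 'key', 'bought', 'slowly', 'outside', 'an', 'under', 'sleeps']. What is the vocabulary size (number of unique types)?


Listing all tokens and tracking unique types:
  Token 1: 'sold' -> NEW (unique so far: 1)
  Token 2: 'key' -> NEW (unique so far: 2)
  Token 3: 'bought' -> NEW (unique so far: 3)
  Token 4: 'slowly' -> NEW (unique so far: 4)
  Token 5: 'outside' -> NEW (unique so far: 5)
  Token 6: 'an' -> NEW (unique so far: 6)
  Token 7: 'under' -> NEW (unique so far: 7)
  Token 8: 'sleeps' -> NEW (unique so far: 8)
Unique types: ('an', 'bought', 'key', 'outside', 'sleeps', 'slowly', 'sold', 'under')
Vocabulary size: 8

8


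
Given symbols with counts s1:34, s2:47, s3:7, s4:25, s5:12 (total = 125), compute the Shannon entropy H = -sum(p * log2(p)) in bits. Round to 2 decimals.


Computing entropy H = -sum(p_i * log2(p_i)):
  s1: p = 34/125 = 0.2720, -p*log2(p) = 0.5109
  s2: p = 47/125 = 0.3760, -p*log2(p) = 0.5306
  s3: p = 7/125 = 0.0560, -p*log2(p) = 0.2329
  s4: p = 25/125 = 0.2000, -p*log2(p) = 0.4644
  s5: p = 12/125 = 0.0960, -p*log2(p) = 0.3246
H = sum of terms = 2.0634
Rounded to 2 decimals: 2.06

2.06


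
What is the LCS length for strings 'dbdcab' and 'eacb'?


DP table for LCS of 'dbdcab' and 'eacb':
       e  a  c  b
    0  0  0  0  0
  d 0  0  0  0  0
  b 0  0  0  0  1
  d 0  0  0  0  1
  c 0  0  0  1  1
  a 0  0  1  1  1
  b 0  0  1  1  2
LCS: 'cb'
LCS length = 2

2


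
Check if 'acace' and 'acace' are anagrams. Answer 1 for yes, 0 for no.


Sort characters of 'acace': 'aacce'
Sort characters of 'acace': 'aacce'
Sorted forms match -> they ARE anagrams
Result: 1

1


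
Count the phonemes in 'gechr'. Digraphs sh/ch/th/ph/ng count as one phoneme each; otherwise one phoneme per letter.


Parsing 'gechr' greedily, digraphs first:
  'g' -> consonant phoneme (phonemes so far: 1)
  'e' -> vowel phoneme (phonemes so far: 2)
  'ch' -> digraph (1 consonant phoneme) (phonemes so far: 3)
  'r' -> consonant phoneme (phonemes so far: 4)
Total phonemes: 4

4


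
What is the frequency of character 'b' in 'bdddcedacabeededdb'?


Scanning 'bdddcedacabeededdb' for 'b':
  Position 0: 'b' -> MATCH (count: 1)
  Position 10: 'b' -> MATCH (count: 2)
  Position 17: 'b' -> MATCH (count: 3)
Total occurrences of 'b': 3

3


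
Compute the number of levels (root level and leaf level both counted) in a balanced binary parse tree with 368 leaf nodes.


In a balanced binary tree with n leaves the deepest leaf is ceil(log2(n)) edges below the root,
so counting node levels inclusive of root and leaves gives ceil(log2(n)) + 1 levels.
log2(368) = 8.5236
ceil(8.5236) = 9
levels = 9 + 1 = 10

10


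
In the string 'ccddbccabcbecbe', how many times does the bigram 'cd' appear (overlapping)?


Scanning 'ccddbccabcbecbe' for bigram 'cd':
  Position 0: 'cc' -> no
  Position 1: 'cd' -> MATCH
  Position 2: 'dd' -> no
  Position 3: 'db' -> no
  Position 4: 'bc' -> no
  Position 5: 'cc' -> no
  Position 6: 'ca' -> no
  Position 7: 'ab' -> no
  Position 8: 'bc' -> no
  Position 9: 'cb' -> no
  Position 10: 'be' -> no
  Position 11: 'ec' -> no
  Position 12: 'cb' -> no
  Position 13: 'be' -> no
Total matches: 1

1


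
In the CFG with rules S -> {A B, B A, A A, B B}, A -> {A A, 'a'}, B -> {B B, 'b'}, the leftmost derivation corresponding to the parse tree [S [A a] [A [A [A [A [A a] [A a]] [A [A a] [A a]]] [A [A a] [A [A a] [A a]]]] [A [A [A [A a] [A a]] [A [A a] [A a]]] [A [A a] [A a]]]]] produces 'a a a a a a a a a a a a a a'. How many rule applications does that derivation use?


Every bracketed nonterminal node [X ...] in the tree is produced by exactly one rule application.
Reading the tree off as a leftmost derivation:
  Step 1: S  =>  A A   (applied S -> A A)
  Step 2: A A  =>  a A   (applied A -> a)
  Step 3: a A  =>  a A A   (applied A -> A A)
  Step 4: a A A  =>  a A A A   (applied A -> A A)
  Step 5: a A A A  =>  a A A A A   (applied A -> A A)
  Step 6: a A A A A  =>  a A A A A A   (applied A -> A A)
  Step 7: a A A A A A  =>  a a A A A A   (applied A -> a)
  Step 8: a a A A A A  =>  a a a A A A   (applied A -> a)
  Step 9: a a a A A A  =>  a a a A A A A   (applied A -> A A)
  Step 10: a a a A A A A  =>  a a a a A A A   (applied A -> a)
  Step 11: a a a a A A A  =>  a a a a a A A   (applied A -> a)
  Step 12: a a a a a A A  =>  a a a a a A A A   (applied A -> A A)
  Step 13: a a a a a A A A  =>  a a a a a a A A   (applied A -> a)
  Step 14: a a a a a a A A  =>  a a a a a a A A A   (applied A -> A A)
  Step 15: a a a a a a A A A  =>  a a a a a a a A A   (applied A -> a)
  Step 16: a a a a a a a A A  =>  a a a a a a a a A   (applied A -> a)
  Step 17: a a a a a a a a A  =>  a a a a a a a a A A   (applied A -> A A)
  Step 18: a a a a a a a a A A  =>  a a a a a a a a A A A   (applied A -> A A)
  Step 19: a a a a a a a a A A A  =>  a a a a a a a a A A A A   (applied A -> A A)
  Step 20: a a a a a a a a A A A A  =>  a a a a a a a a a A A A   (applied A -> a)
  Step 21: a a a a a a a a a A A A  =>  a a a a a a a a a a A A   (applied A -> a)
  Step 22: a a a a a a a a a a A A  =>  a a a a a a a a a a A A A   (applied A -> A A)
  Step 23: a a a a a a a a a a A A A  =>  a a a a a a a a a a a A A   (applied A -> a)
  Step 24: a a a a a a a a a a a A A  =>  a a a a a a a a a a a a A   (applied A -> a)
  Step 25: a a a a a a a a a a a a A  =>  a a a a a a a a a a a a A A   (applied A -> A A)
  Step 26: a a a a a a a a a a a a A A  =>  a a a a a a a a a a a a a A   (applied A -> a)
  Step 27: a a a a a a a a a a a a a A  =>  a a a a a a a a a a a a a a   (applied A -> a)
Final yield: a a a a a a a a a a a a a a
Total rewrite steps: 27

27


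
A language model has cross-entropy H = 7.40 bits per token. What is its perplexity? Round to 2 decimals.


Perplexity formula: PP = 2^H
H = 7.40
PP = 2^7.40
Decompose: 2^7.40 = 2^7 * 2^0.40
2^7 = 128, 2^0.40 ~ 1.3195079
PP ~ 128 * 1.3195079 = 168.8970112
Rounded to 2 decimals: 168.90

168.90


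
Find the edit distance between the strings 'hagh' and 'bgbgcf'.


Building DP table for s1='hagh' (len 4) and s2='bgbgcf' (len 6):
       b  g  b  g  c  f
    0  1  2  3  4  5  6
  h 1  1  2  3  4  5  6
  a 2  2  2  3  4  5  6
  g 3  3  2  3  3  4  5
  h 4  4  3  3  4  4  5
Edit distance = dp[4][6] = 5

5


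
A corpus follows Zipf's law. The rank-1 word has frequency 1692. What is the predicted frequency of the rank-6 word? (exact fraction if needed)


Zipf's law: freq(rank) = f1 / rank
f1 = 1692, rank = 6
freq = 1692 / 6
= 282

282


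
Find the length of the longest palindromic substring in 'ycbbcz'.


Scanning 'ycbbcz' for palindromic substrings.
Substring at positions 1-4: 'cbbc'.
Check: reverse('cbbc') = 'cbbc' -> palindrome confirmed.
Neighbouring characters ('y' / 'z') break symmetry, so it cannot extend further.
No longer palindromic substring exists; longest length = 4

4


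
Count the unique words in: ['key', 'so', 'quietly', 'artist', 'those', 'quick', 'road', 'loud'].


Listing all tokens and tracking unique types:
  Token 1: 'key' -> NEW (unique so far: 1)
  Token 2: 'so' -> NEW (unique so far: 2)
  Token 3: 'quietly' -> NEW (unique so far: 3)
  Token 4: 'artist' -> NEW (unique so far: 4)
  Token 5: 'those' -> NEW (unique so far: 5)
  Token 6: 'quick' -> NEW (unique so far: 6)
  Token 7: 'road' -> NEW (unique so far: 7)
  Token 8: 'loud' -> NEW (unique so far: 8)
Unique types: ('artist', 'key', 'loud', 'quick', 'quietly', 'road', 'so', 'those')
Vocabulary size: 8

8


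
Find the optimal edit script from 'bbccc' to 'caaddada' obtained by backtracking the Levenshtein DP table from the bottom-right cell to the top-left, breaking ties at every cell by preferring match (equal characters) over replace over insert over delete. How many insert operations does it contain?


Edit distance = 8. Backtracking from cell (5, 8) with preference match > replace > insert > delete,
then listing the resulting alignment 'bbccc' -> 'caaddada' left to right:
  Step 1: insert 'c' [insertion #1]
  Step 2: insert 'a' [insertion #2]
  Step 3: insert 'a' [insertion #3]
  Step 4: replace b->d
  Step 5: replace b->d
  Step 6: replace c->a
  Step 7: replace c->d
  Step 8: replace c->a
Total insertions: 3

3


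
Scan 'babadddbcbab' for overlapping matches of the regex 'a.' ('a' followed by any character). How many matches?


Pattern: a. means 'a' followed by any character.
Scanning 'babadddbcbab' position-by-position:
  Pos 0: window 'ba' -> no
  Pos 1: window 'ab' -> MATCH
  Pos 2: window 'ba' -> no
  Pos 3: window 'ad' -> MATCH
  Pos 4: window 'dd' -> no
  Pos 5: window 'dd' -> no
  Pos 6: window 'db' -> no
  Pos 7: window 'bc' -> no
  Pos 8: window 'cb' -> no
  Pos 9: window 'ba' -> no
  Pos 10: window 'ab' -> MATCH
  Pos 11: window 'b' -> no
Total matches: 3

3


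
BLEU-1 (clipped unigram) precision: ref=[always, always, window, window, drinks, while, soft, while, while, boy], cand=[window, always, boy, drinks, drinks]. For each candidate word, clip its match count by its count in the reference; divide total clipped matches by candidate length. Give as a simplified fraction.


Reference word counts: {'always': 2, 'boy': 1, 'drinks': 1, 'soft': 1, 'while': 3, 'window': 2}
Checking each candidate word (with clipping):
  'window' -> in reference (ref count 2, used 1/2) -> match (matches: 1)
  'always' -> in reference (ref count 2, used 1/2) -> match (matches: 2)
  'boy' -> in reference (ref count 1, used 1/1) -> match (matches: 3)
  'drinks' -> in reference (ref count 1, used 1/1) -> match (matches: 4)
  'drinks' -> ref count 1 already used up (1/1) -> clipped, no match (matches: 4)
Clipped matches: 4, Candidate length: 5
Precision = 4/5

4/5


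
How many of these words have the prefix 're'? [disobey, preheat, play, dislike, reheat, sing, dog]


Checking each word for prefix 're':
  'disobey' -> no (count: 0)
  'preheat' -> no (count: 0)
  'play' -> no (count: 0)
  'dislike' -> no (count: 0)
  'reheat' -> YES, starts with 're' (count: 1)
  'sing' -> no (count: 1)
  'dog' -> no (count: 1)
Total with prefix 're': 1

1


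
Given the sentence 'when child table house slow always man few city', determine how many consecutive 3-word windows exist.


Word trigrams from [9] words:
  Trigram 1: (when child table)
  Trigram 2: (child table house)
  Trigram 3: (table house slow)
  Trigram 4: (house slow always)
  Trigram 5: (slow always man)
  Trigram 6: (always man few)
  Trigram 7: (man few city)
Total word trigrams: 9 - 2 = 7

7


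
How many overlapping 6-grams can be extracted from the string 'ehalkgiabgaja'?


String 'ehalkgiabgaja' has length L = 13.
Number of overlapping n-grams = L - n + 1
Substituting: 13 - 6 + 1 = 8

8


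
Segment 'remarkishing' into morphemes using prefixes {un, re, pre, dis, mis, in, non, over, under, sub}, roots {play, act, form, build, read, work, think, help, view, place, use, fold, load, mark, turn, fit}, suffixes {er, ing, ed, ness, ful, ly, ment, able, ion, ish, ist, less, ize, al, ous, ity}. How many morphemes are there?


Segmenting 'remarkishing' against the inventory:
  're' -> prefix (morpheme 1)
  'mark' -> root (morpheme 2)
  'ish' -> suffix (morpheme 3)
  'ing' -> suffix (morpheme 4)
Total morphemes: 4

4


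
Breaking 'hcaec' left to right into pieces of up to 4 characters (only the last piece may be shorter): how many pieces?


'hcaec' has 5 characters.
Chunking with max size 4:
  Chunk 1: 'hcae' (positions 0-3)
  Chunk 2: 'c' (positions 4-4)
Total chunks: ceil(5 / 4) = 2

2


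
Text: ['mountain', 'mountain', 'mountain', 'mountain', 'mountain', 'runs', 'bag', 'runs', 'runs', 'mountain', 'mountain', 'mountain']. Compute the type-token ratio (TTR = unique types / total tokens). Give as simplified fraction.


Tokens: 12
Unique types: ('bag', 'mountain', 'runs') = 3
TTR = 3/12
Simplify: divide both by 3 -> 1/4
TTR = 1/4

1/4


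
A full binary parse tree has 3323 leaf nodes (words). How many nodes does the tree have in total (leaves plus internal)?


Leaf nodes (terminals): 3323
Internal nodes = n - 1 = 3323 - 1 = 3322
Total = leaves + internal = 3323 + 3322 = 6645

6645


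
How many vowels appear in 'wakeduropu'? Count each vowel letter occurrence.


Scanning each character of 'wakeduropu':
  Position 1: 'w' -> consonant (running count: 0)
  Position 2: 'a' -> vowel (running count: 1)
  Position 3: 'k' -> consonant (running count: 1)
  Position 4: 'e' -> vowel (running count: 2)
  Position 5: 'd' -> consonant (running count: 2)
  Position 6: 'u' -> vowel (running count: 3)
  Position 7: 'r' -> consonant (running count: 3)
  Position 8: 'o' -> vowel (running count: 4)
  Position 9: 'p' -> consonant (running count: 4)
  Position 10: 'u' -> vowel (running count: 5)
Total vowels: 5

5


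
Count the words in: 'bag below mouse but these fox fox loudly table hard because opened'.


Counting words by splitting on spaces:
  Word 1: 'bag'
  Word 2: 'below'
  Word 3: 'mouse'
  Word 4: 'but'
  Word 5: 'these'
  Word 6: 'fox'
  Word 7: 'fox'
  Word 8: 'loudly'
  Word 9: 'table'
  Word 10: 'hard'
  Word 11: 'because'
  Word 12: 'opened'
Total words: 12

12


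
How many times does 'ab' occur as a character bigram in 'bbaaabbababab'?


Scanning 'bbaaabbababab' for bigram 'ab':
  Position 0: 'bb' -> no
  Position 1: 'ba' -> no
  Position 2: 'aa' -> no
  Position 3: 'aa' -> no
  Position 4: 'ab' -> MATCH
  Position 5: 'bb' -> no
  Position 6: 'ba' -> no
  Position 7: 'ab' -> MATCH
  Position 8: 'ba' -> no
  Position 9: 'ab' -> MATCH
  Position 10: 'ba' -> no
  Position 11: 'ab' -> MATCH
Total matches: 4

4


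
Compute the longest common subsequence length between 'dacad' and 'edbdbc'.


DP table for LCS of 'dacad' and 'edbdbc':
       e  d  b  d  b  c
    0  0  0  0  0  0  0
  d 0  0  1  1  1  1  1
  a 0  0  1  1  1  1  1
  c 0  0  1  1  1  1  2
  a 0  0  1  1  1  1  2
  d 0  0  1  1  2  2  2
LCS: 'dc'
LCS length = 2

2


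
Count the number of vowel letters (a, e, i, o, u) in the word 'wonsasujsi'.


Scanning each character of 'wonsasujsi':
  Position 1: 'w' -> consonant (running count: 0)
  Position 2: 'o' -> vowel (running count: 1)
  Position 3: 'n' -> consonant (running count: 1)
  Position 4: 's' -> consonant (running count: 1)
  Position 5: 'a' -> vowel (running count: 2)
  Position 6: 's' -> consonant (running count: 2)
  Position 7: 'u' -> vowel (running count: 3)
  Position 8: 'j' -> consonant (running count: 3)
  Position 9: 's' -> consonant (running count: 3)
  Position 10: 'i' -> vowel (running count: 4)
Total vowels: 4

4


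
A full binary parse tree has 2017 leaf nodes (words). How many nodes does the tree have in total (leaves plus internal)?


Leaf nodes (terminals): 2017
Internal nodes = n - 1 = 2017 - 1 = 2016
Total = leaves + internal = 2017 + 2016 = 4033

4033


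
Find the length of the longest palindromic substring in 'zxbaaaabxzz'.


Scanning 'zxbaaaabxzz' for palindromic substrings.
Substring at positions 0-9: 'zxbaaaabxz'.
Check: reverse('zxbaaaabxz') = 'zxbaaaabxz' -> palindrome confirmed.
Neighbouring characters ('-' / 'z') break symmetry, so it cannot extend further.
No longer palindromic substring exists; longest length = 10

10


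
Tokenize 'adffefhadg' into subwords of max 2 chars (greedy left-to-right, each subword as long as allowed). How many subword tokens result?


'adffefhadg' has 10 characters.
Chunking with max size 2:
  Chunk 1: 'ad' (positions 0-1)
  Chunk 2: 'ff' (positions 2-3)
  Chunk 3: 'ef' (positions 4-5)
  Chunk 4: 'ha' (positions 6-7)
  Chunk 5: 'dg' (positions 8-9)
Total chunks: ceil(10 / 2) = 5

5


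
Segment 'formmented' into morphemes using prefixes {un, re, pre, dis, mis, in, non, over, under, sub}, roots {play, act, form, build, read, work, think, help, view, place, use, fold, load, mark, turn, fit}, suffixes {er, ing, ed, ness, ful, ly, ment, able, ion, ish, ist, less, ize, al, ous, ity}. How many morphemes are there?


Segmenting 'formmented' against the inventory:
  'form' -> root (morpheme 1)
  'ment' -> suffix (morpheme 2)
  'ed' -> suffix (morpheme 3)
Total morphemes: 3

3


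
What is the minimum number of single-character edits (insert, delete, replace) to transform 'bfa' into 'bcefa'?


Building DP table for s1='bfa' (len 3) and s2='bcefa' (len 5):
       b  c  e  f  a
    0  1  2  3  4  5
  b 1  0  1  2  3  4
  f 2  1  1  2  2  3
  a 3  2  2  2  3  2
Edit distance = dp[3][5] = 2

2


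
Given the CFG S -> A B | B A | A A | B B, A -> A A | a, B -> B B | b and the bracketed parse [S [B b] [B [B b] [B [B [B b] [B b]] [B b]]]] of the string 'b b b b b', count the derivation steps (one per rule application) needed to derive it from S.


Every bracketed nonterminal node [X ...] in the tree is produced by exactly one rule application.
Reading the tree off as a leftmost derivation:
  Step 1: S  =>  B B   (applied S -> B B)
  Step 2: B B  =>  b B   (applied B -> b)
  Step 3: b B  =>  b B B   (applied B -> B B)
  Step 4: b B B  =>  b b B   (applied B -> b)
  Step 5: b b B  =>  b b B B   (applied B -> B B)
  Step 6: b b B B  =>  b b B B B   (applied B -> B B)
  Step 7: b b B B B  =>  b b b B B   (applied B -> b)
  Step 8: b b b B B  =>  b b b b B   (applied B -> b)
  Step 9: b b b b B  =>  b b b b b   (applied B -> b)
Final yield: b b b b b
Total rewrite steps: 9

9


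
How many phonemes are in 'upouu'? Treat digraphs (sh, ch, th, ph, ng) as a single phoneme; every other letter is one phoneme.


Parsing 'upouu' greedily, digraphs first:
  'u' -> vowel phoneme (phonemes so far: 1)
  'p' -> consonant phoneme (phonemes so far: 2)
  'o' -> vowel phoneme (phonemes so far: 3)
  'u' -> vowel phoneme (phonemes so far: 4)
  'u' -> vowel phoneme (phonemes so far: 5)
Total phonemes: 5

5


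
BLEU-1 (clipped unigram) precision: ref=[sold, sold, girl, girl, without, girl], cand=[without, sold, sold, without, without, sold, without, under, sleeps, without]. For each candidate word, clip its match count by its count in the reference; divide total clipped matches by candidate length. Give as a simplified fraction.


Reference word counts: {'girl': 3, 'sold': 2, 'without': 1}
Checking each candidate word (with clipping):
  'without' -> in reference (ref count 1, used 1/1) -> match (matches: 1)
  'sold' -> in reference (ref count 2, used 1/2) -> match (matches: 2)
  'sold' -> in reference (ref count 2, used 2/2) -> match (matches: 3)
  'without' -> ref count 1 already used up (1/1) -> clipped, no match (matches: 3)
  'without' -> ref count 1 already used up (1/1) -> clipped, no match (matches: 3)
  'sold' -> ref count 2 already used up (2/2) -> clipped, no match (matches: 3)
  'without' -> ref count 1 already used up (1/1) -> clipped, no match (matches: 3)
  'under' -> not in reference -> no match (matches: 3)
  'sleeps' -> not in reference -> no match (matches: 3)
  'without' -> ref count 1 already used up (1/1) -> clipped, no match (matches: 3)
Clipped matches: 3, Candidate length: 10
Precision = 3/10

3/10


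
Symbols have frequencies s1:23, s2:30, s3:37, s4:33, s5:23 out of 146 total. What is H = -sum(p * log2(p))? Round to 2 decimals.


Computing entropy H = -sum(p_i * log2(p_i)):
  s1: p = 23/146 = 0.1575, -p*log2(p) = 0.4200
  s2: p = 30/146 = 0.2055, -p*log2(p) = 0.4691
  s3: p = 37/146 = 0.2534, -p*log2(p) = 0.5019
  s4: p = 33/146 = 0.2260, -p*log2(p) = 0.4849
  s5: p = 23/146 = 0.1575, -p*log2(p) = 0.4200
H = sum of terms = 2.2959
Rounded to 2 decimals: 2.30

2.30


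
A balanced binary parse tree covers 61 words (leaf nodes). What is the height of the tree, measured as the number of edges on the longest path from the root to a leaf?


In a balanced binary tree with n leaves the deepest leaf is ceil(log2(n)) edges below the root.
log2(61) = 5.9307
ceil(5.9307) = 6
height (edges) = 6

6


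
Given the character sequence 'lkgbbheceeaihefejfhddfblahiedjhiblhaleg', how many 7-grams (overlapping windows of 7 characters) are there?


String 'lkgbbheceeaihefejfhddfblahiedjhiblhaleg' has length L = 39.
Number of overlapping n-grams = L - n + 1
Substituting: 39 - 7 + 1 = 33

33


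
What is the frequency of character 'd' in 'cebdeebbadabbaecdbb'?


Scanning 'cebdeebbadabbaecdbb' for 'd':
  Position 3: 'd' -> MATCH (count: 1)
  Position 9: 'd' -> MATCH (count: 2)
  Position 16: 'd' -> MATCH (count: 3)
Total occurrences of 'd': 3

3


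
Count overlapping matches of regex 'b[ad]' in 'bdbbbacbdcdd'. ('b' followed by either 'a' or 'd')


Pattern: b[ad] means 'b' followed by either 'a' or 'd'.
Scanning 'bdbbbacbdcdd' position-by-position:
  Pos 0: window 'bd' -> MATCH
  Pos 1: window 'db' -> no
  Pos 2: window 'bb' -> no
  Pos 3: window 'bb' -> no
  Pos 4: window 'ba' -> MATCH
  Pos 5: window 'ac' -> no
  Pos 6: window 'cb' -> no
  Pos 7: window 'bd' -> MATCH
  Pos 8: window 'dc' -> no
  Pos 9: window 'cd' -> no
  Pos 10: window 'dd' -> no
  Pos 11: window 'd' -> no
Total matches: 3

3


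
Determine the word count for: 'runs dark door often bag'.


Counting words by splitting on spaces:
  Word 1: 'runs'
  Word 2: 'dark'
  Word 3: 'door'
  Word 4: 'often'
  Word 5: 'bag'
Total words: 5

5


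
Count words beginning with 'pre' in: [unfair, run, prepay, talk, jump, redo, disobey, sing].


Checking each word for prefix 'pre':
  'unfair' -> no (count: 0)
  'run' -> no (count: 0)
  'prepay' -> YES, starts with 'pre' (count: 1)
  'talk' -> no (count: 1)
  'jump' -> no (count: 1)
  'redo' -> no (count: 1)
  'disobey' -> no (count: 1)
  'sing' -> no (count: 1)
Total with prefix 'pre': 1

1


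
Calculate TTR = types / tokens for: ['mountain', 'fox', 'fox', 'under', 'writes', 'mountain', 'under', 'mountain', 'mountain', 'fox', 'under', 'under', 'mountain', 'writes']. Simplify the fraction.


Tokens: 14
Unique types: ('fox', 'mountain', 'under', 'writes') = 4
TTR = 4/14
Simplify: divide both by 2 -> 2/7
TTR = 2/7

2/7


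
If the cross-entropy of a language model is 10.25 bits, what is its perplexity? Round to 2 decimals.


Perplexity formula: PP = 2^H
H = 10.25
PP = 2^10.25
Decompose: 2^10.25 = 2^10 * 2^0.25
2^10 = 1024, 2^0.25 ~ 1.1892071
PP ~ 1024 * 1.1892071 = 1217.7480704
Rounded to 2 decimals: 1217.75

1217.75


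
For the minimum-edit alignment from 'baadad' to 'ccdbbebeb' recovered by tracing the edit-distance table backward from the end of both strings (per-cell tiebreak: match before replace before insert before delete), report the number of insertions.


Edit distance = 8. Backtracking from cell (6, 9) with preference match > replace > insert > delete,
then listing the resulting alignment 'baadad' -> 'ccdbbebeb' left to right:
  Step 1: insert 'c' [insertion #1]
  Step 2: insert 'c' [insertion #2]
  Step 3: insert 'd' [insertion #3]
  Step 4: keep 'b'
  Step 5: replace a->b
  Step 6: replace a->e
  Step 7: replace d->b
  Step 8: replace a->e
  Step 9: replace d->b
Total insertions: 3

3


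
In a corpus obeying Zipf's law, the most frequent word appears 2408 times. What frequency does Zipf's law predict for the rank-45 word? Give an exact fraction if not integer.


Zipf's law: freq(rank) = f1 / rank
f1 = 2408, rank = 45
freq = 2408 / 45
GCD(2408, 45) = 1
Simplified: 2408/45

2408/45


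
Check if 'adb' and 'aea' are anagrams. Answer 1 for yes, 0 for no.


Sort characters of 'adb': 'abd'
Sort characters of 'aea': 'aae'
Sorted forms differ -> they are NOT anagrams
Result: 0

0


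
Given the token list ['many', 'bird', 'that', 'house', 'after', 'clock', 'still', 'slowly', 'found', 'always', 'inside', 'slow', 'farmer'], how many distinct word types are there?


Listing all tokens and tracking unique types:
  Token 1: 'many' -> NEW (unique so far: 1)
  Token 2: 'bird' -> NEW (unique so far: 2)
  Token 3: 'that' -> NEW (unique so far: 3)
  Token 4: 'house' -> NEW (unique so far: 4)
  Token 5: 'after' -> NEW (unique so far: 5)
  Token 6: 'clock' -> NEW (unique so far: 6)
  Token 7: 'still' -> NEW (unique so far: 7)
  Token 8: 'slowly' -> NEW (unique so far: 8)
  Token 9: 'found' -> NEW (unique so far: 9)
  Token 10: 'always' -> NEW (unique so far: 10)
  Token 11: 'inside' -> NEW (unique so far: 11)
  Token 12: 'slow' -> NEW (unique so far: 12)
  Token 13: 'farmer' -> NEW (unique so far: 13)
Unique types: ('after', 'always', 'bird', 'clock', 'farmer', 'found', 'house', 'inside', 'many', 'slow', 'slowly', 'still', 'that')
Vocabulary size: 13

13


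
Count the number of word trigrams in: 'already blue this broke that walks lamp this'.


Word trigrams from [8] words:
  Trigram 1: (already blue this)
  Trigram 2: (blue this broke)
  Trigram 3: (this broke that)
  Trigram 4: (broke that walks)
  Trigram 5: (that walks lamp)
  Trigram 6: (walks lamp this)
Total word trigrams: 8 - 2 = 6

6


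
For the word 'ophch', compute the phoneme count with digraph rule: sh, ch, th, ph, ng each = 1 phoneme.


Parsing 'ophch' greedily, digraphs first:
  'o' -> vowel phoneme (phonemes so far: 1)
  'ph' -> digraph (1 consonant phoneme) (phonemes so far: 2)
  'ch' -> digraph (1 consonant phoneme) (phonemes so far: 3)
Total phonemes: 3

3


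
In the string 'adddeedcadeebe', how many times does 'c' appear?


Scanning 'adddeedcadeebe' for 'c':
  Position 7: 'c' -> MATCH (count: 1)
Total occurrences of 'c': 1

1


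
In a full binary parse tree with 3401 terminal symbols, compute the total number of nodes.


Leaf nodes (terminals): 3401
Internal nodes = n - 1 = 3401 - 1 = 3400
Total = leaves + internal = 3401 + 3400 = 6801

6801


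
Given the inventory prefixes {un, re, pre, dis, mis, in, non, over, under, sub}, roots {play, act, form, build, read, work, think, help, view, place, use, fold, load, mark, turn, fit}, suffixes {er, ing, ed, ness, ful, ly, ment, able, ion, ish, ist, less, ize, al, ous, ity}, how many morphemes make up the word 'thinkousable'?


Segmenting 'thinkousable' against the inventory:
  'think' -> root (morpheme 1)
  'ous' -> suffix (morpheme 2)
  'able' -> suffix (morpheme 3)
Total morphemes: 3

3


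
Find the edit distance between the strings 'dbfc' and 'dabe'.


Building DP table for s1='dbfc' (len 4) and s2='dabe' (len 4):
       d  a  b  e
    0  1  2  3  4
  d 1  0  1  2  3
  b 2  1  1  1  2
  f 3  2  2  2  2
  c 4  3  3  3  3
Edit distance = dp[4][4] = 3

3


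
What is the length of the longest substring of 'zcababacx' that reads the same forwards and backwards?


Scanning 'zcababacx' for palindromic substrings.
Substring at positions 1-7: 'cababac'.
Check: reverse('cababac') = 'cababac' -> palindrome confirmed.
Neighbouring characters ('z' / 'x') break symmetry, so it cannot extend further.
No longer palindromic substring exists; longest length = 7

7


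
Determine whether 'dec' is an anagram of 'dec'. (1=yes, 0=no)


Sort characters of 'dec': 'cde'
Sort characters of 'dec': 'cde'
Sorted forms match -> they ARE anagrams
Result: 1

1


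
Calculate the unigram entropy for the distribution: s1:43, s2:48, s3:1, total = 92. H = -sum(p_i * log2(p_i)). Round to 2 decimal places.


Computing entropy H = -sum(p_i * log2(p_i)):
  s1: p = 43/92 = 0.4674, -p*log2(p) = 0.5129
  s2: p = 48/92 = 0.5217, -p*log2(p) = 0.4897
  s3: p = 1/92 = 0.0109, -p*log2(p) = 0.0709
H = sum of terms = 1.0735
Rounded to 2 decimals: 1.07

1.07


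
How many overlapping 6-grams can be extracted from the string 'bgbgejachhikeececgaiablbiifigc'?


String 'bgbgejachhikeececgaiablbiifigc' has length L = 30.
Number of overlapping n-grams = L - n + 1
Substituting: 30 - 6 + 1 = 25

25


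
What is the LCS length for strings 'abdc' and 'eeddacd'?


DP table for LCS of 'abdc' and 'eeddacd':
       e  e  d  d  a  c  d
    0  0  0  0  0  0  0  0
  a 0  0  0  0  0  1  1  1
  b 0  0  0  0  0  1  1  1
  d 0  0  0  1  1  1  1  2
  c 0  0  0  1  1  1  2  2
LCS: 'ad'
LCS length = 2

2


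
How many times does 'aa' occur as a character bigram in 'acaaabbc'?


Scanning 'acaaabbc' for bigram 'aa':
  Position 0: 'ac' -> no
  Position 1: 'ca' -> no
  Position 2: 'aa' -> MATCH
  Position 3: 'aa' -> MATCH
  Position 4: 'ab' -> no
  Position 5: 'bb' -> no
  Position 6: 'bc' -> no
Total matches: 2

2


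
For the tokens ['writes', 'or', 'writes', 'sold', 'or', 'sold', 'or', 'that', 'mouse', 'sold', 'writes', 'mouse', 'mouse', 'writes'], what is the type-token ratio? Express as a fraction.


Tokens: 14
Unique types: ('mouse', 'or', 'sold', 'that', 'writes') = 5
TTR = 5/14
Already in lowest terms.

5/14


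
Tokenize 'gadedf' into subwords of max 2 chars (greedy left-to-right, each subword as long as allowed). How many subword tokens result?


'gadedf' has 6 characters.
Chunking with max size 2:
  Chunk 1: 'ga' (positions 0-1)
  Chunk 2: 'de' (positions 2-3)
  Chunk 3: 'df' (positions 4-5)
Total chunks: ceil(6 / 2) = 3

3


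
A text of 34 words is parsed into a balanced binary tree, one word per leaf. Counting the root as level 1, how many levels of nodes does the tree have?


In a balanced binary tree with n leaves the deepest leaf is ceil(log2(n)) edges below the root,
so counting node levels inclusive of root and leaves gives ceil(log2(n)) + 1 levels.
log2(34) = 5.0875
ceil(5.0875) = 6
levels = 6 + 1 = 7

7


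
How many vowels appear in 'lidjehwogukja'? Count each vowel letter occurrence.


Scanning each character of 'lidjehwogukja':
  Position 1: 'l' -> consonant (running count: 0)
  Position 2: 'i' -> vowel (running count: 1)
  Position 3: 'd' -> consonant (running count: 1)
  Position 4: 'j' -> consonant (running count: 1)
  Position 5: 'e' -> vowel (running count: 2)
  Position 6: 'h' -> consonant (running count: 2)
  Position 7: 'w' -> consonant (running count: 2)
  Position 8: 'o' -> vowel (running count: 3)
  Position 9: 'g' -> consonant (running count: 3)
  Position 10: 'u' -> vowel (running count: 4)
  Position 11: 'k' -> consonant (running count: 4)
  Position 12: 'j' -> consonant (running count: 4)
  Position 13: 'a' -> vowel (running count: 5)
Total vowels: 5

5


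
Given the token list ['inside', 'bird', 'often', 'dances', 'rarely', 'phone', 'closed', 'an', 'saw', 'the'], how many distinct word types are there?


Listing all tokens and tracking unique types:
  Token 1: 'inside' -> NEW (unique so far: 1)
  Token 2: 'bird' -> NEW (unique so far: 2)
  Token 3: 'often' -> NEW (unique so far: 3)
  Token 4: 'dances' -> NEW (unique so far: 4)
  Token 5: 'rarely' -> NEW (unique so far: 5)
  Token 6: 'phone' -> NEW (unique so far: 6)
  Token 7: 'closed' -> NEW (unique so far: 7)
  Token 8: 'an' -> NEW (unique so far: 8)
  Token 9: 'saw' -> NEW (unique so far: 9)
  Token 10: 'the' -> NEW (unique so far: 10)
Unique types: ('an', 'bird', 'closed', 'dances', 'inside', 'often', 'phone', 'rarely', 'saw', 'the')
Vocabulary size: 10

10
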